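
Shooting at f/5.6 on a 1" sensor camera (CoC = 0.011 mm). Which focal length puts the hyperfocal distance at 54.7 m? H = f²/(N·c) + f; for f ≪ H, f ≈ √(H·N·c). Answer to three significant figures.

From H = f²/(N·c) + f, with f ≪ H: f ≈ √(H·N·c) = √(54700 × 5.6 × 0.011) = √3369.5 ≈ 58.05 mm.
Exact: f² + N·c·f − N·c·H = 0 ⇒ f = (−N·c + √((N·c)² + 4·N·c·H))/2 = (−0.0616 + √13478)/2 ≈ 58.017 mm ≈ 58.0 mm.

58.0 mm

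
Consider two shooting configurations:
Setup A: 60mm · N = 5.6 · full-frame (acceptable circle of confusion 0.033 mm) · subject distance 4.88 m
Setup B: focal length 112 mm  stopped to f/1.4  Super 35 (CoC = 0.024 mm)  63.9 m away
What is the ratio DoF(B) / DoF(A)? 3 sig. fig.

8.74

Setup A: H = 60²/(5.6×0.033) + 60 ≈ 19540.5 mm; DoF = Df − Dn = 6484.4 − 3912.1 ≈ 2572.3 mm.
Setup B: H = 112²/(1.4×0.024) + 112 ≈ 373445.3 mm; DoF = Df − Dn = 77068 − 54575 ≈ 22493 mm.
Ratio = 22493 / 2572.3 ≈ 8.74.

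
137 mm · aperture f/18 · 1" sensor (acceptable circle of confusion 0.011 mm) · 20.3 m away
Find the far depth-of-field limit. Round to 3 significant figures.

25.8 m

Hyperfocal distance H = f²/(N·c) + f = 137²/(18 × 0.011) + 137 = 18769/0.198 + 137 ≈ 94929.9 mm ≈ 94.93 m.
Far limit Df = s·(H − f)/(H − s) = 20300 × (94929.9 − 137) / (94929.9 − 20300) = 20300 × 94792.9 / 74629.9 ≈ 25785 mm ≈ 25.8 m.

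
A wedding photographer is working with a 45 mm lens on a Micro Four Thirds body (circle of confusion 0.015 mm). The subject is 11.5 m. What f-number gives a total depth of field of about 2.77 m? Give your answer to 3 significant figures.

f/1.40

Write h = H − f = f²/(N·c). The thin-lens limits are Dn = s·h/(h + (s−f)) and Df = s·h/(h − (s−f)), so DoF = Df − Dn = 2·s·(s−f)·h / (h² − (s−f)²).
That is a quadratic in h: DoF·h² − 2·s·(s−f)·h − DoF·(s−f)² = 0 ⇒ h = (s−f)·(s + √(s² + DoF²)) / DoF = 11455 × (11500 + √(11500² + 2770²)) / 2770 = 11455 × (11500 + 11828.9) / 2770 ≈ 96474 mm.
Then N = f²/(c·h) = 45² / (0.015 × 96474) = 2025 / 1447.1 ≈ 1.40.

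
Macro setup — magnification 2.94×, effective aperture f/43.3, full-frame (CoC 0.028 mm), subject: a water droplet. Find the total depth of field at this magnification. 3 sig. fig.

At magnification m, DoF ≈ 2·N_eff·c/m² = 2 × 43.3 × 0.028 / 2.94² = 2.425 / 8.644 ≈ 0.281 mm.

0.281 mm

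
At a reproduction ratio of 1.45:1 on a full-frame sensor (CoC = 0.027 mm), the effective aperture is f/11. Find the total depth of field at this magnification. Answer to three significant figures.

0.283 mm

At magnification m, DoF ≈ 2·N_eff·c/m² = 2 × 11 × 0.027 / 1.45² = 0.594 / 2.103 ≈ 0.283 mm.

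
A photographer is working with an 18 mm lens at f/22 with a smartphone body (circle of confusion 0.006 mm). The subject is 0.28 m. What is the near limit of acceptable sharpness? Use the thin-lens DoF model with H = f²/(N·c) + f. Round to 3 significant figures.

Hyperfocal distance H = f²/(N·c) + f = 18²/(22 × 0.006) + 18 = 324/0.132 + 18 ≈ 2472.5 mm ≈ 2.473 m.
Near limit Dn = s·(H − f)/(H + s − 2f) = 280 × (2472.5 − 18) / (2472.5 + 280 − 2 × 18) = 280 × 2454.5 / 2716.5 ≈ 253.00 mm.

253 mm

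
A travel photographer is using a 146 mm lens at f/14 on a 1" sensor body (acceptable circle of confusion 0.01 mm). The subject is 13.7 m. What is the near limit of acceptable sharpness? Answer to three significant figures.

12.6 m

Hyperfocal distance H = f²/(N·c) + f = 146²/(14 × 0.01) + 146 = 21316/0.14 + 146 ≈ 152403.1 mm ≈ 152.4 m.
Near limit Dn = s·(H − f)/(H + s − 2f) = 13700 × (152403.1 − 146) / (152403.1 + 13700 − 2 × 146) = 13700 × 152257.1 / 165811.1 ≈ 12580 mm ≈ 12.6 m.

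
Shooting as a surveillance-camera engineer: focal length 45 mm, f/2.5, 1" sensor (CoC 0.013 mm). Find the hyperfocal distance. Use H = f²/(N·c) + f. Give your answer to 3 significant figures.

62.4 m

Hyperfocal distance H = f²/(N·c) + f = 45²/(2.5 × 0.013) + 45 = 2025/0.0325 + 45 ≈ 62352.7 mm ≈ 62.4 m.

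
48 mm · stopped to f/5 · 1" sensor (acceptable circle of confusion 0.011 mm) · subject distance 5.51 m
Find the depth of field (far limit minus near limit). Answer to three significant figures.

Hyperfocal distance H = f²/(N·c) + f = 48²/(5 × 0.011) + 48 = 2304/0.055 + 48 ≈ 41938.9 mm ≈ 41.94 m.
Near limit Dn = s·(H − f)/(H + s − 2f) = 5510 × (41938.9 − 48) / (41938.9 + 5510 − 2 × 48) = 5510 × 41890.9 / 47352.9 ≈ 4874.4 mm.
Far limit Df = s·(H − f)/(H − s) = 5510 × (41938.9 − 48) / (41938.9 − 5510) = 5510 × 41890.9 / 36428.9 ≈ 6336.1 mm.
Depth of field = Df − Dn = 6336.1 − 4874.4 ≈ 1461.7 mm ≈ 1.46 m.

1.46 m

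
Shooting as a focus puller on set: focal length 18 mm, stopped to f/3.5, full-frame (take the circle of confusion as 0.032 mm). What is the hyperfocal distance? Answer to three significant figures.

2.91 m

Hyperfocal distance H = f²/(N·c) + f = 18²/(3.5 × 0.032) + 18 = 324/0.112 + 18 ≈ 2910.9 mm ≈ 2.91 m.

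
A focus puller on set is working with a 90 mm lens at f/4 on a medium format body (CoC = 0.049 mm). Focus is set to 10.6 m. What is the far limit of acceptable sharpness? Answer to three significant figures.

14.2 m

Hyperfocal distance H = f²/(N·c) + f = 90²/(4 × 0.049) + 90 = 8100/0.196 + 90 ≈ 41416.5 mm ≈ 41.42 m.
Far limit Df = s·(H − f)/(H − s) = 10600 × (41416.5 − 90) / (41416.5 − 10600) = 10600 × 41326.5 / 30816.5 ≈ 14215 mm ≈ 14.2 m.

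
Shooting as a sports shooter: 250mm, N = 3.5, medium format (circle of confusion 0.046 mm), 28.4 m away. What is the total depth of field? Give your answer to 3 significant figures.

4.14 m

Hyperfocal distance H = f²/(N·c) + f = 250²/(3.5 × 0.046) + 250 = 62500/0.161 + 250 ≈ 388448.8 mm ≈ 388.4 m.
Near limit Dn = s·(H − f)/(H + s − 2f) = 28400 × (388448.8 − 250) / (388448.8 + 28400 − 2 × 250) = 28400 × 388198.8 / 416348.8 ≈ 26479.8 mm.
Far limit Df = s·(H − f)/(H − s) = 28400 × (388448.8 − 250) / (388448.8 − 28400) = 28400 × 388198.8 / 360048.8 ≈ 30620.4 mm.
Depth of field = Df − Dn = 30620.4 − 26479.8 ≈ 4140.6 mm ≈ 4.14 m.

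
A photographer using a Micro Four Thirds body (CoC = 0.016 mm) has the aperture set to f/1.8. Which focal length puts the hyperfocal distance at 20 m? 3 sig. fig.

24.0 mm

From H = f²/(N·c) + f, with f ≪ H: f ≈ √(H·N·c) = √(20000 × 1.8 × 0.016) = √576.00 ≈ 24.00 mm.
The +f correction barely moves this — solving exactly, f² + N·c·f − N·c·H = 0 ⇒ f = (−N·c + √((N·c)² + 4·N·c·H))/2 = (−0.0288 + √2304.0)/2 ≈ 23.986 mm, so f ≈ 24.0 mm.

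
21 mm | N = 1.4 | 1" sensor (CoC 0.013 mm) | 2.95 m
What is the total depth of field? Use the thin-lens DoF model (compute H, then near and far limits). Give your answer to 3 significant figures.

0.724 m

Hyperfocal distance H = f²/(N·c) + f = 21²/(1.4 × 0.013) + 21 = 441/0.0182 + 21 ≈ 24251.8 mm ≈ 24.25 m.
Near limit Dn = s·(H − f)/(H + s − 2f) = 2950 × (24251.8 − 21) / (24251.8 + 2950 − 2 × 21) = 2950 × 24230.8 / 27159.8 ≈ 2631.86 mm.
Far limit Df = s·(H − f)/(H − s) = 2950 × (24251.8 − 21) / (24251.8 − 2950) = 2950 × 24230.8 / 21301.8 ≈ 3355.63 mm.
Depth of field = Df − Dn = 3355.63 − 2631.86 ≈ 723.77 mm ≈ 0.724 m.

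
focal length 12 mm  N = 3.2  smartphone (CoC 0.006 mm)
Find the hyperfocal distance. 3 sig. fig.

Hyperfocal distance H = f²/(N·c) + f = 12²/(3.2 × 0.006) + 12 = 144/0.0192 + 12 ≈ 7512.0 mm ≈ 7.51 m.

7.51 m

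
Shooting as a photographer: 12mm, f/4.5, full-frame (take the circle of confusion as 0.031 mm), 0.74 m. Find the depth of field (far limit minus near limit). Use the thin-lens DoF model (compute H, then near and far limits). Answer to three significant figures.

Hyperfocal distance H = f²/(N·c) + f = 12²/(4.5 × 0.031) + 12 = 144/0.1395 + 12 ≈ 1044.3 mm ≈ 1.044 m.
Near limit Dn = s·(H − f)/(H + s − 2f) = 740 × (1044.3 − 12) / (1044.3 + 740 − 2 × 12) = 740 × 1032.3 / 1760.3 ≈ 434.0 mm.
Far limit Df = s·(H − f)/(H − s) = 740 × (1044.3 − 12) / (1044.3 − 740) = 740 × 1032.3 / 304.3 ≈ 2510.6 mm.
Depth of field = Df − Dn = 2510.6 − 434.0 ≈ 2076.6 mm ≈ 2.08 m.

2.08 m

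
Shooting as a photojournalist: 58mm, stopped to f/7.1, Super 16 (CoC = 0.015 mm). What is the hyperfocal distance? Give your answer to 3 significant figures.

Hyperfocal distance H = f²/(N·c) + f = 58²/(7.1 × 0.015) + 58 = 3364/0.1065 + 58 ≈ 31644.9 mm ≈ 31.6 m.

31.6 m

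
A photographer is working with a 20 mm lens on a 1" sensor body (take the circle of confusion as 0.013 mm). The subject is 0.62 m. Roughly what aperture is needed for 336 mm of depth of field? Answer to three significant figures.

f/13

Write h = H − f = f²/(N·c). The thin-lens limits are Dn = s·h/(h + (s−f)) and Df = s·h/(h − (s−f)), so DoF = Df − Dn = 2·s·(s−f)·h / (h² − (s−f)²).
That is a quadratic in h: DoF·h² − 2·s·(s−f)·h − DoF·(s−f)² = 0 ⇒ h = (s−f)·(s + √(s² + DoF²)) / DoF = 600 × (620 + √(620² + 336²)) / 336 = 600 × (620 + 705.192) / 336 ≈ 2366.4 mm.
Then N = f²/(c·h) = 20² / (0.013 × 2366.4) = 400 / 30.763 ≈ 13.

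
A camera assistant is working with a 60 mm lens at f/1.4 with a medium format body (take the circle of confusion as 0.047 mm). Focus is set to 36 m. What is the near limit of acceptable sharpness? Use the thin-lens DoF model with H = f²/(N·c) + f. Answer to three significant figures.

21.7 m

Hyperfocal distance H = f²/(N·c) + f = 60²/(1.4 × 0.047) + 60 = 3600/0.0658 + 60 ≈ 54771.2 mm ≈ 54.77 m.
Near limit Dn = s·(H − f)/(H + s − 2f) = 36000 × (54771.2 − 60) / (54771.2 + 36000 − 2 × 60) = 36000 × 54711.2 / 90651.2 ≈ 21727 mm ≈ 21.7 m.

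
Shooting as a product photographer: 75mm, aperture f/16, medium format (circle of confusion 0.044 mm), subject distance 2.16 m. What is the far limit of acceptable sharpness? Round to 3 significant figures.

2.92 m

Hyperfocal distance H = f²/(N·c) + f = 75²/(16 × 0.044) + 75 = 5625/0.704 + 75 ≈ 8065.1 mm ≈ 8.065 m.
Far limit Df = s·(H − f)/(H − s) = 2160 × (8065.1 − 75) / (8065.1 − 2160) = 2160 × 7990.1 / 5905.1 ≈ 2922.7 mm ≈ 2.92 m.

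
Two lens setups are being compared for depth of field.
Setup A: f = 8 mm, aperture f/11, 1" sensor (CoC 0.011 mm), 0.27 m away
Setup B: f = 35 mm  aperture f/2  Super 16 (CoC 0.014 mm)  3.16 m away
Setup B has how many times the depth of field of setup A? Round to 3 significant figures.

1.28

Setup A: H = 8²/(11×0.011) + 8 ≈ 536.9 mm; DoF = Df − Dn = 535.02 − 180.56 ≈ 354.46 mm.
Setup B: H = 35²/(2×0.014) + 35 ≈ 43785.0 mm; DoF = Df − Dn = 3403.08 − 2949.33 ≈ 453.75 mm.
Ratio = 453.75 / 354.46 ≈ 1.28.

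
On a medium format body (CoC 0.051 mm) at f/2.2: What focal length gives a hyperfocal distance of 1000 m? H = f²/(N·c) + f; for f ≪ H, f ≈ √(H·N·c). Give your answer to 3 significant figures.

From H = f²/(N·c) + f, with f ≪ H: f ≈ √(H·N·c) = √(1000000 × 2.2 × 0.051) = √112200 ≈ 335.0 mm.
The +f correction barely moves this — solving exactly, f² + N·c·f − N·c·H = 0 ⇒ f = (−N·c + √((N·c)² + 4·N·c·H))/2 = (−0.1122 + √448800)/2 ≈ 334.91 mm, so f ≈ 335 mm.

335 mm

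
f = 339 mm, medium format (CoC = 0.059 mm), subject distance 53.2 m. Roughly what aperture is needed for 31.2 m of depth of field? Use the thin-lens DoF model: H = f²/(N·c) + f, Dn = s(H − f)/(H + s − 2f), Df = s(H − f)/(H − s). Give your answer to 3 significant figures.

f/10

Write h = H − f = f²/(N·c). The thin-lens limits are Dn = s·h/(h + (s−f)) and Df = s·h/(h − (s−f)), so DoF = Df − Dn = 2·s·(s−f)·h / (h² − (s−f)²).
That is a quadratic in h: DoF·h² − 2·s·(s−f)·h − DoF·(s−f)² = 0 ⇒ h = (s−f)·(s + √(s² + DoF²)) / DoF = 52861 × (53200 + √(53200² + 31200²)) / 31200 = 52861 × (53200 + 61674.0) / 31200 ≈ 194627 mm.
Then N = f²/(c·h) = 339² / (0.059 × 194627) = 114921 / 11483 ≈ 10.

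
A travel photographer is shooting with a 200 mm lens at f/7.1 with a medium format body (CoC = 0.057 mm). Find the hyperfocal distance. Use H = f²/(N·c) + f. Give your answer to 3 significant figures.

99.0 m

Hyperfocal distance H = f²/(N·c) + f = 200²/(7.1 × 0.057) + 200 = 40000/0.4047 + 200 ≈ 99038.6 mm ≈ 99.0 m.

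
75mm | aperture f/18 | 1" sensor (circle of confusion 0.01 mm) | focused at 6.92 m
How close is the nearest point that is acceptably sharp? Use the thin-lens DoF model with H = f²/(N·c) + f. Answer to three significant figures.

Hyperfocal distance H = f²/(N·c) + f = 75²/(18 × 0.01) + 75 = 5625/0.18 + 75 ≈ 31325.0 mm ≈ 31.32 m.
Near limit Dn = s·(H − f)/(H + s − 2f) = 6920 × (31325.0 − 75) / (31325.0 + 6920 − 2 × 75) = 6920 × 31250.0 / 38095.0 ≈ 5676.6 mm ≈ 5.68 m.

5.68 m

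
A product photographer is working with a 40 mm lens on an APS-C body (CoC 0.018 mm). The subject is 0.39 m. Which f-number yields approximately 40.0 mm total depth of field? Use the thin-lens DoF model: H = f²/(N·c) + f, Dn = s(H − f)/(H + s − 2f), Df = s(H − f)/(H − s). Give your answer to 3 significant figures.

Write h = H − f = f²/(N·c). The thin-lens limits are Dn = s·h/(h + (s−f)) and Df = s·h/(h − (s−f)), so DoF = Df − Dn = 2·s·(s−f)·h / (h² − (s−f)²).
That is a quadratic in h: DoF·h² − 2·s·(s−f)·h − DoF·(s−f)² = 0 ⇒ h = (s−f)·(s + √(s² + DoF²)) / DoF = 350 × (390 + √(390² + 40²)) / 40 = 350 × (390 + 392.046) / 40 ≈ 6842.9 mm.
Then N = f²/(c·h) = 40² / (0.018 × 6842.9) = 1600 / 123.17 ≈ 13.

f/13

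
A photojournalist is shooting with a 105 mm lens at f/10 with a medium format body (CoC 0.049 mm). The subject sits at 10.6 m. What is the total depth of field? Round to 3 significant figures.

12.6 m

Hyperfocal distance H = f²/(N·c) + f = 105²/(10 × 0.049) + 105 = 11025/0.49 + 105 ≈ 22605.0 mm ≈ 22.61 m.
Near limit Dn = s·(H − f)/(H + s − 2f) = 10600 × (22605.0 − 105) / (22605.0 + 10600 − 2 × 105) = 10600 × 22500.0 / 32995.0 ≈ 7228 mm.
Far limit Df = s·(H − f)/(H − s) = 10600 × (22605.0 − 105) / (22605.0 − 10600) = 10600 × 22500.0 / 12005.0 ≈ 19867 mm.
Depth of field = Df − Dn = 19867 − 7228 ≈ 12639 mm ≈ 12.6 m.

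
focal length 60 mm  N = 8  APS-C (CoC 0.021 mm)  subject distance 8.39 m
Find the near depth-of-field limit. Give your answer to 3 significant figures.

6.04 m

Hyperfocal distance H = f²/(N·c) + f = 60²/(8 × 0.021) + 60 = 3600/0.168 + 60 ≈ 21488.6 mm ≈ 21.49 m.
Near limit Dn = s·(H − f)/(H + s − 2f) = 8390 × (21488.6 − 60) / (21488.6 + 8390 − 2 × 60) = 8390 × 21428.6 / 29758.6 ≈ 6041.5 mm ≈ 6.04 m.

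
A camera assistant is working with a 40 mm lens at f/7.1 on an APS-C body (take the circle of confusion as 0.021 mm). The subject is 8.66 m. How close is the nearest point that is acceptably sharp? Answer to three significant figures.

4.80 m

Hyperfocal distance H = f²/(N·c) + f = 40²/(7.1 × 0.021) + 40 = 1600/0.1491 + 40 ≈ 10771.1 mm ≈ 10.77 m.
Near limit Dn = s·(H − f)/(H + s − 2f) = 8660 × (10771.1 − 40) / (10771.1 + 8660 − 2 × 40) = 8660 × 10731.1 / 19351.1 ≈ 4802.4 mm ≈ 4.80 m.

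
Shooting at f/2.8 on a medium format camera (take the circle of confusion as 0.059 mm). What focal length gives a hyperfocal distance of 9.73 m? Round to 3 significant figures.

40.0 mm

From H = f²/(N·c) + f, with f ≪ H: f ≈ √(H·N·c) = √(9730 × 2.8 × 0.059) = √1607.4 ≈ 40.09 mm.
Exact: f² + N·c·f − N·c·H = 0 ⇒ f = (−N·c + √((N·c)² + 4·N·c·H))/2 = (−0.1652 + √6429.6)/2 ≈ 40.010 mm ≈ 40.0 mm.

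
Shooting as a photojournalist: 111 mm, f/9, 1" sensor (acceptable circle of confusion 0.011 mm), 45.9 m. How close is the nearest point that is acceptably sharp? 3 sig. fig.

33.6 m

Hyperfocal distance H = f²/(N·c) + f = 111²/(9 × 0.011) + 111 = 12321/0.099 + 111 ≈ 124565.5 mm ≈ 124.6 m.
Near limit Dn = s·(H − f)/(H + s − 2f) = 45900 × (124565.5 − 111) / (124565.5 + 45900 − 2 × 111) = 45900 × 124454.5 / 170243.5 ≈ 33555 mm ≈ 33.6 m.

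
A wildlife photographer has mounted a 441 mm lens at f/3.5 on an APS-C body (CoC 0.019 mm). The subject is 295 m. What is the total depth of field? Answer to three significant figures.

60.0 m

Hyperfocal distance H = f²/(N·c) + f = 441²/(3.5 × 0.019) + 441 = 194481/0.0665 + 441 ≈ 2924967.3 mm ≈ 2925 m.
Near limit Dn = s·(H − f)/(H + s − 2f) = 295000 × (2924967.3 − 441) / (2924967.3 + 295000 − 2 × 441) = 295000 × 2924526.3 / 3219085.3 ≈ 268006 mm.
Far limit Df = s·(H − f)/(H − s) = 295000 × (2924967.3 − 441) / (2924967.3 − 295000) = 295000 × 2924526.3 / 2629967.3 ≈ 328040 mm.
Depth of field = Df − Dn = 328040 − 268006 ≈ 60034 mm ≈ 60.0 m.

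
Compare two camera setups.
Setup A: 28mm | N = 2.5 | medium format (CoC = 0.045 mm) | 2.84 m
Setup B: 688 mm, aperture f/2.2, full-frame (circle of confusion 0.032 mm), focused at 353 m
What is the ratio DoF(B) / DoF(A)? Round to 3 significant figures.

13.6

Setup A: H = 28²/(2.5×0.045) + 28 ≈ 6996.9 mm; DoF = Df − Dn = 4761.2 − 2023.5 ≈ 2737.7 mm.
Setup B: H = 688²/(2.2×0.032) + 688 ≈ 6724324.4 mm; DoF = Df − Dn = 372520 − 335424 ≈ 37096 mm.
Ratio = 37096 / 2737.7 ≈ 13.6.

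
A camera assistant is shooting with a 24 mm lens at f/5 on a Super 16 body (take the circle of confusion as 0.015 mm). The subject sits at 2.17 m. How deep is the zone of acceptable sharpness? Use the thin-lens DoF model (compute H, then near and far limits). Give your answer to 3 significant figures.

1.32 m

Hyperfocal distance H = f²/(N·c) + f = 24²/(5 × 0.015) + 24 = 576/0.075 + 24 ≈ 7704.0 mm ≈ 7.704 m.
Near limit Dn = s·(H − f)/(H + s − 2f) = 2170 × (7704.0 − 24) / (7704.0 + 2170 − 2 × 24) = 2170 × 7680.0 / 9826.0 ≈ 1696.1 mm.
Far limit Df = s·(H − f)/(H − s) = 2170 × (7704.0 − 24) / (7704.0 − 2170) = 2170 × 7680.0 / 5534.0 ≈ 3011.5 mm.
Depth of field = Df − Dn = 3011.5 − 1696.1 ≈ 1315.4 mm ≈ 1.32 m.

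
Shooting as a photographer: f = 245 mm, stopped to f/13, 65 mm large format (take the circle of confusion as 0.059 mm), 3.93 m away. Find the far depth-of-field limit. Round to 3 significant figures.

4.12 m

Hyperfocal distance H = f²/(N·c) + f = 245²/(13 × 0.059) + 245 = 60025/0.767 + 245 ≈ 78504.5 mm ≈ 78.50 m.
Far limit Df = s·(H − f)/(H − s) = 3930 × (78504.5 − 245) / (78504.5 − 3930) = 3930 × 78259.5 / 74574.5 ≈ 4124.2 mm ≈ 4.12 m.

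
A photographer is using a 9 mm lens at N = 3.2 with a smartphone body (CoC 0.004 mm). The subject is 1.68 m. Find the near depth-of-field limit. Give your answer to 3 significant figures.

1.33 m

Hyperfocal distance H = f²/(N·c) + f = 9²/(3.2 × 0.004) + 9 = 81/0.0128 + 9 ≈ 6337.1 mm ≈ 6.337 m.
Near limit Dn = s·(H − f)/(H + s − 2f) = 1680 × (6337.1 − 9) / (6337.1 + 1680 − 2 × 9) = 1680 × 6328.1 / 7999.1 ≈ 1329.1 mm ≈ 1.33 m.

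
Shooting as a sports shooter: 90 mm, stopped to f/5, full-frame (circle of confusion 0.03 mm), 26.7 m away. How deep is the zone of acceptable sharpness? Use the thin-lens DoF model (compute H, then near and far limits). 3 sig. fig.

Hyperfocal distance H = f²/(N·c) + f = 90²/(5 × 0.03) + 90 = 8100/0.15 + 90 ≈ 54090.0 mm ≈ 54.09 m.
Near limit Dn = s·(H − f)/(H + s − 2f) = 26700 × (54090.0 − 90) / (54090.0 + 26700 − 2 × 90) = 26700 × 54000.0 / 80610.0 ≈ 17886 mm.
Far limit Df = s·(H − f)/(H − s) = 26700 × (54090.0 − 90) / (54090.0 − 26700) = 26700 × 54000.0 / 27390.0 ≈ 52640 mm.
Depth of field = Df − Dn = 52640 − 17886 ≈ 34754 mm ≈ 34.8 m.

34.8 m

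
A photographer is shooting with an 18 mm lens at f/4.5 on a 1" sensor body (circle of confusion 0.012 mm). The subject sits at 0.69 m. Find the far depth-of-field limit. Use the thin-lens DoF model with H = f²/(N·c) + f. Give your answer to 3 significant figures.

Hyperfocal distance H = f²/(N·c) + f = 18²/(4.5 × 0.012) + 18 = 324/0.054 + 18 ≈ 6018.0 mm ≈ 6.018 m.
Far limit Df = s·(H − f)/(H − s) = 690 × (6018.0 − 18) / (6018.0 − 690) = 690 × 6000.0 / 5328.0 ≈ 777.03 mm ≈ 0.777 m.

0.777 m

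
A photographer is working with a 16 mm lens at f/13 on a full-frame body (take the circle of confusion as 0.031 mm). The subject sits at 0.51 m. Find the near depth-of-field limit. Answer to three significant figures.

Hyperfocal distance H = f²/(N·c) + f = 16²/(13 × 0.031) + 16 = 256/0.403 + 16 ≈ 651.2 mm ≈ 0.651 m.
Near limit Dn = s·(H − f)/(H + s − 2f) = 510 × (651.2 − 16) / (651.2 + 510 − 2 × 16) = 510 × 635.2 / 1129.2 ≈ 286.89 mm.

287 mm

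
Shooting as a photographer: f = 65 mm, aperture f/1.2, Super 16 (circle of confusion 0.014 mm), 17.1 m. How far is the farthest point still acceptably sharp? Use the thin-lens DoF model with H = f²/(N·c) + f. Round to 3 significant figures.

18.3 m

Hyperfocal distance H = f²/(N·c) + f = 65²/(1.2 × 0.014) + 65 = 4225/0.0168 + 65 ≈ 251553.1 mm ≈ 251.6 m.
Far limit Df = s·(H − f)/(H − s) = 17100 × (251553.1 − 65) / (251553.1 − 17100) = 17100 × 251488.1 / 234453.1 ≈ 18342 mm ≈ 18.3 m.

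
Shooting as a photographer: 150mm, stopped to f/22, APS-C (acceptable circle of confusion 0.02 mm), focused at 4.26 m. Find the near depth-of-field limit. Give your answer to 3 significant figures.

Hyperfocal distance H = f²/(N·c) + f = 150²/(22 × 0.02) + 150 = 22500/0.44 + 150 ≈ 51286.4 mm ≈ 51.29 m.
Near limit Dn = s·(H − f)/(H + s − 2f) = 4260 × (51286.4 − 150) / (51286.4 + 4260 − 2 × 150) = 4260 × 51136.4 / 55246.4 ≈ 3943.1 mm ≈ 3.94 m.

3.94 m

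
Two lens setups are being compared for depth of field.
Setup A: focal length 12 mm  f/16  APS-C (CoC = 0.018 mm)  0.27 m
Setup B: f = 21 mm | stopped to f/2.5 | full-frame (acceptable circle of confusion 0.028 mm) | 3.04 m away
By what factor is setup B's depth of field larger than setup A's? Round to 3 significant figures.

9.96

Setup A: H = 12²/(16×0.018) + 12 ≈ 512.0 mm; DoF = Df − Dn = 557.85 − 178.10 ≈ 379.75 mm.
Setup B: H = 21²/(2.5×0.028) + 21 ≈ 6321.0 mm; DoF = Df − Dn = 5837.2 − 2055.2 ≈ 3782.0 mm.
Ratio = 3782.0 / 379.75 ≈ 9.96.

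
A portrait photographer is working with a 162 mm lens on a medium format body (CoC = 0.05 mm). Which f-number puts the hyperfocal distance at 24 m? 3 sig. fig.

Rearrange H = f²/(N·c) + f for N: N = f² / ((H − f)·c).
N = 162² / ((24000 − 162) × 0.05) = 26244 / 1192 ≈ 22.

f/22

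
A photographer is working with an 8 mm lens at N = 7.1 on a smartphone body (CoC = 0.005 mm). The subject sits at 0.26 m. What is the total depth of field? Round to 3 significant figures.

Hyperfocal distance H = f²/(N·c) + f = 8²/(7.1 × 0.005) + 8 = 64/0.0355 + 8 ≈ 1810.8 mm ≈ 1.811 m.
Near limit Dn = s·(H − f)/(H + s − 2f) = 260 × (1810.8 − 8) / (1810.8 + 260 − 2 × 8) = 260 × 1802.8 / 2054.8 ≈ 228.114 mm.
Far limit Df = s·(H − f)/(H − s) = 260 × (1810.8 − 8) / (1810.8 − 260) = 260 × 1802.8 / 1550.8 ≈ 302.249 mm.
Depth of field = Df − Dn = 302.249 − 228.114 ≈ 74.135 mm.

74.1 mm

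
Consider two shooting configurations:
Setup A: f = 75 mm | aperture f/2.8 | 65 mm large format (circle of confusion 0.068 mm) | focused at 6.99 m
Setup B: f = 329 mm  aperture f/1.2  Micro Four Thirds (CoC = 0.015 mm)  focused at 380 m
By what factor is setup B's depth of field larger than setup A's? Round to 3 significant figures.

13.9

Setup A: H = 75²/(2.8×0.068) + 75 ≈ 29618.1 mm; DoF = Df − Dn = 9126.1 − 5664.2 ≈ 3461.9 mm.
Setup B: H = 329²/(1.2×0.015) + 329 ≈ 6013717.9 mm; DoF = Df − Dn = 405609 − 357433 ≈ 48176 mm.
Ratio = 48176 / 3461.9 ≈ 13.9.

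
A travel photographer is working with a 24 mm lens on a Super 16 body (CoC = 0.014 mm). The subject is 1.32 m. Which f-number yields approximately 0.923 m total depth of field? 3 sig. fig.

f/10

Write h = H − f = f²/(N·c). The thin-lens limits are Dn = s·h/(h + (s−f)) and Df = s·h/(h − (s−f)), so DoF = Df − Dn = 2·s·(s−f)·h / (h² − (s−f)²).
That is a quadratic in h: DoF·h² − 2·s·(s−f)·h − DoF·(s−f)² = 0 ⇒ h = (s−f)·(s + √(s² + DoF²)) / DoF = 1296 × (1320 + √(1320² + 923²)) / 923 = 1296 × (1320 + 1610.69) / 923 ≈ 4115.0 mm.
Then N = f²/(c·h) = 24² / (0.014 × 4115.0) = 576 / 57.610 ≈ 10.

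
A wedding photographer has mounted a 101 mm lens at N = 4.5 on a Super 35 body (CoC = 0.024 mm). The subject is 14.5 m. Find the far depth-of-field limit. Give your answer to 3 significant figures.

17.1 m

Hyperfocal distance H = f²/(N·c) + f = 101²/(4.5 × 0.024) + 101 = 10201/0.108 + 101 ≈ 94554.7 mm ≈ 94.55 m.
Far limit Df = s·(H − f)/(H − s) = 14500 × (94554.7 − 101) / (94554.7 − 14500) = 14500 × 94453.7 / 80054.7 ≈ 17108 mm ≈ 17.1 m.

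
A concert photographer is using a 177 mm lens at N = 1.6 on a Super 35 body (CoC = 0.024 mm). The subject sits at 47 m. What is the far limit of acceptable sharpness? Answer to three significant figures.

49.9 m

Hyperfocal distance H = f²/(N·c) + f = 177²/(1.6 × 0.024) + 177 = 31329/0.0384 + 177 ≈ 816036.4 mm ≈ 816.0 m.
Far limit Df = s·(H − f)/(H − s) = 47000 × (816036.4 − 177) / (816036.4 − 47000) = 47000 × 815859.4 / 769036.4 ≈ 49862 mm ≈ 49.9 m.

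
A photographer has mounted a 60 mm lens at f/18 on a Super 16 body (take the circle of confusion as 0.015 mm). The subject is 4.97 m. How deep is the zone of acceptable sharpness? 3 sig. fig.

4.23 m

Hyperfocal distance H = f²/(N·c) + f = 60²/(18 × 0.015) + 60 = 3600/0.27 + 60 ≈ 13393.3 mm ≈ 13.39 m.
Near limit Dn = s·(H − f)/(H + s − 2f) = 4970 × (13393.3 − 60) / (13393.3 + 4970 − 2 × 60) = 4970 × 13333.3 / 18243.3 ≈ 3632.4 mm.
Far limit Df = s·(H − f)/(H − s) = 4970 × (13393.3 − 60) / (13393.3 − 4970) = 4970 × 13333.3 / 8423.3 ≈ 7867.0 mm.
Depth of field = Df − Dn = 7867.0 − 3632.4 ≈ 4234.6 mm ≈ 4.23 m.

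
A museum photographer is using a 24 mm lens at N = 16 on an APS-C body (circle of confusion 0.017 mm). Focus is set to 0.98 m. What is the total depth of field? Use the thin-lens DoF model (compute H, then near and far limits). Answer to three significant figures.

Hyperfocal distance H = f²/(N·c) + f = 24²/(16 × 0.017) + 24 = 576/0.272 + 24 ≈ 2141.6 mm ≈ 2.142 m.
Near limit Dn = s·(H − f)/(H + s − 2f) = 980 × (2141.6 − 24) / (2141.6 + 980 − 2 × 24) = 980 × 2117.6 / 3073.6 ≈ 675.2 mm.
Far limit Df = s·(H − f)/(H − s) = 980 × (2141.6 − 24) / (2141.6 − 980) = 980 × 2117.6 / 1161.6 ≈ 1786.5 mm.
Depth of field = Df − Dn = 1786.5 − 675.2 ≈ 1111.3 mm ≈ 1.11 m.

1.11 m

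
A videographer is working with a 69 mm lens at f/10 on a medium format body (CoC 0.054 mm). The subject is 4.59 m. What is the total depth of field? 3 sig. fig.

6.39 m

Hyperfocal distance H = f²/(N·c) + f = 69²/(10 × 0.054) + 69 = 4761/0.54 + 69 ≈ 8885.7 mm ≈ 8.886 m.
Near limit Dn = s·(H − f)/(H + s − 2f) = 4590 × (8885.7 − 69) / (8885.7 + 4590 − 2 × 69) = 4590 × 8816.7 / 13337.7 ≈ 3034.2 mm.
Far limit Df = s·(H − f)/(H − s) = 4590 × (8885.7 − 69) / (8885.7 − 4590) = 4590 × 8816.7 / 4295.7 ≈ 9420.8 mm.
Depth of field = Df − Dn = 9420.8 − 3034.2 ≈ 6386.6 mm ≈ 6.39 m.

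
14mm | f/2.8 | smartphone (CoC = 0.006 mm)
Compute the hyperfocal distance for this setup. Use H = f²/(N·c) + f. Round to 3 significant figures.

11.7 m

Hyperfocal distance H = f²/(N·c) + f = 14²/(2.8 × 0.006) + 14 = 196/0.0168 + 14 ≈ 11680.7 mm ≈ 11.7 m.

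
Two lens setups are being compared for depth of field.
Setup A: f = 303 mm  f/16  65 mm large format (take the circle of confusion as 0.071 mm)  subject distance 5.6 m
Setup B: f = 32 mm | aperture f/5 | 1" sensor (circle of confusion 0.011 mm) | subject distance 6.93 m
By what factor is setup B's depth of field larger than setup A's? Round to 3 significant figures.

Setup A: H = 303²/(16×0.071) + 303 ≈ 81120.8 mm; DoF = Df − Dn = 5992.78 − 5255.54 ≈ 737.24 mm.
Setup B: H = 32²/(5×0.011) + 32 ≈ 18650.2 mm; DoF = Df − Dn = 11008.7 − 5056.6 ≈ 5952.1 mm.
Ratio = 5952.1 / 737.24 ≈ 8.07.

8.07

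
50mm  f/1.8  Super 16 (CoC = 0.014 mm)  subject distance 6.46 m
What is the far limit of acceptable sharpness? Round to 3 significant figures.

Hyperfocal distance H = f²/(N·c) + f = 50²/(1.8 × 0.014) + 50 = 2500/0.0252 + 50 ≈ 99256.3 mm ≈ 99.26 m.
Far limit Df = s·(H − f)/(H − s) = 6460 × (99256.3 − 50) / (99256.3 − 6460) = 6460 × 99206.3 / 92796.3 ≈ 6906.2 mm ≈ 6.91 m.

6.91 m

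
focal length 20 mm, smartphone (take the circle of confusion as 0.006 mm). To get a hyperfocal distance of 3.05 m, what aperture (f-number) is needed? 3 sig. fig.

f/22

Rearrange H = f²/(N·c) + f for N: N = f² / ((H − f)·c).
N = 20² / ((3050 − 20) × 0.006) = 400 / 18.18 ≈ 22.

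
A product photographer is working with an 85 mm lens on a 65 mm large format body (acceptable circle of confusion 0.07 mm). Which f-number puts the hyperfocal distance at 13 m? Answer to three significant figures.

Rearrange H = f²/(N·c) + f for N: N = f² / ((H − f)·c).
N = 85² / ((13000 − 85) × 0.07) = 7225 / 904.1 ≈ 7.99.

f/7.99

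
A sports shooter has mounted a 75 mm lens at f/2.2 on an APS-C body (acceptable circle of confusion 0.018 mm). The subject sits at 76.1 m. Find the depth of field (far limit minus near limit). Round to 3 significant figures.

114 m

Hyperfocal distance H = f²/(N·c) + f = 75²/(2.2 × 0.018) + 75 = 5625/0.0396 + 75 ≈ 142120.5 mm ≈ 142.1 m.
Near limit Dn = s·(H − f)/(H + s − 2f) = 76100 × (142120.5 − 75) / (142120.5 + 76100 − 2 × 75) = 76100 × 142045.5 / 218070.5 ≈ 49570 mm.
Far limit Df = s·(H − f)/(H − s) = 76100 × (142120.5 − 75) / (142120.5 − 76100) = 76100 × 142045.5 / 66020.5 ≈ 163732 mm.
Depth of field = Df − Dn = 163732 − 49570 ≈ 114162 mm ≈ 114 m.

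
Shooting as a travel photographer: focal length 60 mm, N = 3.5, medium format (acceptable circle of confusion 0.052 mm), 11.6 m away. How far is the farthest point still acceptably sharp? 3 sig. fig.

Hyperfocal distance H = f²/(N·c) + f = 60²/(3.5 × 0.052) + 60 = 3600/0.182 + 60 ≈ 19840.2 mm ≈ 19.84 m.
Far limit Df = s·(H − f)/(H − s) = 11600 × (19840.2 − 60) / (19840.2 − 11600) = 11600 × 19780.2 / 8240.2 ≈ 27845 mm ≈ 27.8 m.

27.8 m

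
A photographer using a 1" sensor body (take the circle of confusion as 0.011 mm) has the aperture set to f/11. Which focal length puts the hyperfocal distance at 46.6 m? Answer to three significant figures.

From H = f²/(N·c) + f, with f ≪ H: f ≈ √(H·N·c) = √(46600 × 11 × 0.011) = √5638.6 ≈ 75.09 mm.
Exact: f² + N·c·f − N·c·H = 0 ⇒ f = (−N·c + √((N·c)² + 4·N·c·H))/2 = (−0.121 + √22554)/2 ≈ 75.030 mm ≈ 75.0 mm.

75.0 mm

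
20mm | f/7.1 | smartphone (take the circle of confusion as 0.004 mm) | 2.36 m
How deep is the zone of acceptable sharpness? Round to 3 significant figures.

0.806 m

Hyperfocal distance H = f²/(N·c) + f = 20²/(7.1 × 0.004) + 20 = 400/0.0284 + 20 ≈ 14104.5 mm ≈ 14.10 m.
Near limit Dn = s·(H − f)/(H + s − 2f) = 2360 × (14104.5 − 20) / (14104.5 + 2360 − 2 × 20) = 2360 × 14084.5 / 16424.5 ≈ 2023.77 mm.
Far limit Df = s·(H − f)/(H − s) = 2360 × (14104.5 − 20) / (14104.5 − 2360) = 2360 × 14084.5 / 11744.5 ≈ 2830.21 mm.
Depth of field = Df − Dn = 2830.21 − 2023.77 ≈ 806.44 mm ≈ 0.806 m.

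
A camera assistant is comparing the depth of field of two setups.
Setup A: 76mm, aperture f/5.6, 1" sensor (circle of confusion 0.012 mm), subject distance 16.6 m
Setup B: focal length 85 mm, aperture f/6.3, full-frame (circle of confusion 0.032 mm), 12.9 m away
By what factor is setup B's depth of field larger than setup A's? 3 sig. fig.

1.60

Setup A: H = 76²/(5.6×0.012) + 76 ≈ 86028.4 mm; DoF = Df − Dn = 20550.8 − 13923.3 ≈ 6627.5 mm.
Setup B: H = 85²/(6.3×0.032) + 85 ≈ 35923.3 mm; DoF = Df − Dn = 20080 − 9502 ≈ 10578 mm.
Ratio = 10578 / 6627.5 ≈ 1.60.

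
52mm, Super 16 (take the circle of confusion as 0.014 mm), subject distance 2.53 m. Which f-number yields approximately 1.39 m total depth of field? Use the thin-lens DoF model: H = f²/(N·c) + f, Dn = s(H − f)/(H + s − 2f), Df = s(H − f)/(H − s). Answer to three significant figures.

Write h = H − f = f²/(N·c). The thin-lens limits are Dn = s·h/(h + (s−f)) and Df = s·h/(h − (s−f)), so DoF = Df − Dn = 2·s·(s−f)·h / (h² − (s−f)²).
That is a quadratic in h: DoF·h² − 2·s·(s−f)·h − DoF·(s−f)² = 0 ⇒ h = (s−f)·(s + √(s² + DoF²)) / DoF = 2478 × (2530 + √(2530² + 1390²)) / 1390 = 2478 × (2530 + 2886.69) / 1390 ≈ 9656.5 mm.
Then N = f²/(c·h) = 52² / (0.014 × 9656.5) = 2704 / 135.19 ≈ 20.

f/20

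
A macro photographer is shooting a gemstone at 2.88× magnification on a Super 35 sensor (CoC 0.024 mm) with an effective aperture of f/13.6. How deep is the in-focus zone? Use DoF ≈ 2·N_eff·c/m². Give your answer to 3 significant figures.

At magnification m, DoF ≈ 2·N_eff·c/m² = 2 × 13.6 × 0.024 / 2.88² = 0.6528 / 8.294 ≈ 0.0787 mm.

0.0787 mm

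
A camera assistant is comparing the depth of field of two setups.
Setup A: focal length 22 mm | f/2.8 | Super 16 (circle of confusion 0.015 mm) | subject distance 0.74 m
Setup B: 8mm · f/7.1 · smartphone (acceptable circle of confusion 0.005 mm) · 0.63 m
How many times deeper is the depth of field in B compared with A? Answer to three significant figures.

5.33

Setup A: H = 22²/(2.8×0.015) + 22 ≈ 11545.8 mm; DoF = Df − Dn = 789.170 − 696.598 ≈ 92.572 mm.
Setup B: H = 8²/(7.1×0.005) + 8 ≈ 1810.8 mm; DoF = Df − Dn = 961.86 − 468.40 ≈ 493.46 mm.
Ratio = 493.46 / 92.572 ≈ 5.33.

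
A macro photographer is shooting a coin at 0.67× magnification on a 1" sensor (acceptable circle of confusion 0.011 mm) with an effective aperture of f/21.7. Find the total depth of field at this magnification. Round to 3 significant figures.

At magnification m, DoF ≈ 2·N_eff·c/m² = 2 × 21.7 × 0.011 / 0.67² = 0.4774 / 0.4489 ≈ 1.06 mm.

1.06 mm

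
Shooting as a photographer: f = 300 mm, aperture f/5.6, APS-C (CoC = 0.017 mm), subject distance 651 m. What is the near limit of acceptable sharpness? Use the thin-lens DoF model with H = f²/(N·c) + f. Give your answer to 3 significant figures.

386 m

Hyperfocal distance H = f²/(N·c) + f = 300²/(5.6 × 0.017) + 300 = 90000/0.0952 + 300 ≈ 945678.2 mm ≈ 945.7 m.
Near limit Dn = s·(H − f)/(H + s − 2f) = 651000 × (945678.2 − 300) / (945678.2 + 651000 − 2 × 300) = 651000 × 945378.2 / 1596078.2 ≈ 385596 mm ≈ 386 m.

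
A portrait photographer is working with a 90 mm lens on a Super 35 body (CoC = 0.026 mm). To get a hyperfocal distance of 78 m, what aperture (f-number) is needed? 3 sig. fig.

Rearrange H = f²/(N·c) + f for N: N = f² / ((H − f)·c).
N = 90² / ((78000 − 90) × 0.026) = 8100 / 2026 ≈ 4.

f/4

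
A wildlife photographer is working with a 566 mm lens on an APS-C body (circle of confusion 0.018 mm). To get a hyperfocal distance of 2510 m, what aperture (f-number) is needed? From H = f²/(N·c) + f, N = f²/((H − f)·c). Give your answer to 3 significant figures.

f/7.09

Rearrange H = f²/(N·c) + f for N: N = f² / ((H − f)·c).
N = 566² / ((2510000 − 566) × 0.018) = 320356 / 45170 ≈ 7.09.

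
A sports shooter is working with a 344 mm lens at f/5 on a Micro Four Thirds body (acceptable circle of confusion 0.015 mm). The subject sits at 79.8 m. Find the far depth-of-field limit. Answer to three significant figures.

84.0 m

Hyperfocal distance H = f²/(N·c) + f = 344²/(5 × 0.015) + 344 = 118336/0.075 + 344 ≈ 1578157.3 mm ≈ 1578 m.
Far limit Df = s·(H − f)/(H − s) = 79800 × (1578157.3 − 344) / (1578157.3 − 79800) = 79800 × 1577813.3 / 1498357.3 ≈ 84032 mm ≈ 84.0 m.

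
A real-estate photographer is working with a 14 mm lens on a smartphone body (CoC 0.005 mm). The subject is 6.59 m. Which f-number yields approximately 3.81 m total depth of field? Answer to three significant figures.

Write h = H − f = f²/(N·c). The thin-lens limits are Dn = s·h/(h + (s−f)) and Df = s·h/(h − (s−f)), so DoF = Df − Dn = 2·s·(s−f)·h / (h² − (s−f)²).
That is a quadratic in h: DoF·h² − 2·s·(s−f)·h − DoF·(s−f)² = 0 ⇒ h = (s−f)·(s + √(s² + DoF²)) / DoF = 6576 × (6590 + √(6590² + 3810²)) / 3810 = 6576 × (6590 + 7612.11) / 3810 ≈ 24513 mm.
Then N = f²/(c·h) = 14² / (0.005 × 24513) = 196 / 122.56 ≈ 1.60.

f/1.60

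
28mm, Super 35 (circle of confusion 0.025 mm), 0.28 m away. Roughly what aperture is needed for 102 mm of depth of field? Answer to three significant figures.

f/22

Write h = H − f = f²/(N·c). The thin-lens limits are Dn = s·h/(h + (s−f)) and Df = s·h/(h − (s−f)), so DoF = Df − Dn = 2·s·(s−f)·h / (h² − (s−f)²).
That is a quadratic in h: DoF·h² − 2·s·(s−f)·h − DoF·(s−f)² = 0 ⇒ h = (s−f)·(s + √(s² + DoF²)) / DoF = 252 × (280 + √(280² + 102²)) / 102 = 252 × (280 + 298.000) / 102 ≈ 1428.0 mm.
Then N = f²/(c·h) = 28² / (0.025 × 1428.0) = 784 / 35.700 ≈ 22.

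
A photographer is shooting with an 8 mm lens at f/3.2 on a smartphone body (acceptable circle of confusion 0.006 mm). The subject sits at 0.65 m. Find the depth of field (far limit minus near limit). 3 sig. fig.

Hyperfocal distance H = f²/(N·c) + f = 8²/(3.2 × 0.006) + 8 = 64/0.0192 + 8 ≈ 3341.3 mm ≈ 3.341 m.
Near limit Dn = s·(H − f)/(H + s − 2f) = 650 × (3341.3 − 8) / (3341.3 + 650 − 2 × 8) = 650 × 3333.3 / 3975.3 ≈ 545.03 mm.
Far limit Df = s·(H − f)/(H − s) = 650 × (3341.3 − 8) / (3341.3 − 650) = 650 × 3333.3 / 2691.3 ≈ 805.05 mm.
Depth of field = Df − Dn = 805.05 − 545.03 ≈ 260.02 mm.

260 mm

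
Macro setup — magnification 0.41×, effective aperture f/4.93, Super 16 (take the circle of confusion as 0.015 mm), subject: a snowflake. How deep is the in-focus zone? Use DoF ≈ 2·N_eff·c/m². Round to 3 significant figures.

At magnification m, DoF ≈ 2·N_eff·c/m² = 2 × 4.93 × 0.015 / 0.41² = 0.1479 / 0.1681 ≈ 0.88 mm.

0.880 mm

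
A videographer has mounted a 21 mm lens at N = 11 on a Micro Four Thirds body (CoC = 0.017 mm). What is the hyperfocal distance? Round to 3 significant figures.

2.38 m

Hyperfocal distance H = f²/(N·c) + f = 21²/(11 × 0.017) + 21 = 441/0.187 + 21 ≈ 2379.3 mm ≈ 2.38 m.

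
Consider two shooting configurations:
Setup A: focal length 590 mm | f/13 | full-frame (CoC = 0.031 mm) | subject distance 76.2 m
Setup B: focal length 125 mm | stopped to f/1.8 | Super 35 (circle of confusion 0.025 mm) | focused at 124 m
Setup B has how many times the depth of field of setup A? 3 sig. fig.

Setup A: H = 590²/(13×0.031) + 590 ≈ 864361.7 mm; DoF = Df − Dn = 83510 − 70067 ≈ 13443 mm.
Setup B: H = 125²/(1.8×0.025) + 125 ≈ 347347.2 mm; DoF = Df − Dn = 192774 − 91394 ≈ 101380 mm.
Ratio = 101380 / 13443 ≈ 7.54.

7.54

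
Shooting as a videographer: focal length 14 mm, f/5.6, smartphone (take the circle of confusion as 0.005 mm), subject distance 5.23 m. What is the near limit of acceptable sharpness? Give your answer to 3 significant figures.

3.00 m

Hyperfocal distance H = f²/(N·c) + f = 14²/(5.6 × 0.005) + 14 = 196/0.028 + 14 ≈ 7014.0 mm ≈ 7.014 m.
Near limit Dn = s·(H − f)/(H + s − 2f) = 5230 × (7014.0 − 14) / (7014.0 + 5230 − 2 × 14) = 5230 × 7000.0 / 12216.0 ≈ 2996.9 mm ≈ 3.00 m.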